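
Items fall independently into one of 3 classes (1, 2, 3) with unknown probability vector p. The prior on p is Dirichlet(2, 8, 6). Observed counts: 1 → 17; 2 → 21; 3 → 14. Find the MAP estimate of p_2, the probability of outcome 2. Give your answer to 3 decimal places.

MAP estimate: 0.431

The posterior is Dirichlet(αᵢ + nᵢ) = Dirichlet(19, 29, 20).
For a Dirichlet(a₁,…,a_K) with all aᵢ > 1, the mode has j-th component (aⱼ − 1)/(Σaᵢ − K).
Here Σaᵢ = 68 and K = 3, so p_2 = (29 − 1)/(68 − 3) = 28/65 ≈ 0.431.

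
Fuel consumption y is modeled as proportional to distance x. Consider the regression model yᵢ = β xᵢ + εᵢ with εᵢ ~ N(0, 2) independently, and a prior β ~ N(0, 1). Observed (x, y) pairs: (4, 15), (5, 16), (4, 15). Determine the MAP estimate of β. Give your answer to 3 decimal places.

log p(β | y) = −Σ(yᵢ − βxᵢ)²/(2·2) − β²/(2·1) + const.
Setting the derivative to zero: Σxᵢ(yᵢ − βxᵢ)/2 − β/1 = 0, so β = Σxᵢyᵢ / (Σxᵢ² + σ²/τ²).
Σxᵢyᵢ = 4·15 + 5·16 + 4·15 = 200; Σxᵢ² = 57; σ²/τ² = 2.
β̂_MAP = 200 / (57 + 2) = 200/59 ≈ 3.390.

β̂_MAP = 3.390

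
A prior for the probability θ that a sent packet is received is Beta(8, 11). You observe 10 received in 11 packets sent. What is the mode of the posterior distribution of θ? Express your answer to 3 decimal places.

θ̂_MAP = 0.607

Prior: Beta(8, 11).
Data: 10 successes in 11 trials. The binomial likelihood contributes θ^10(1−θ)^1, so the posterior is Beta(8+10, 11+1) = Beta(18, 12).
For Beta(a, b) with a, b > 1 the mode is (a−1)/(a+b−2) = 17/28 ≈ 0.607.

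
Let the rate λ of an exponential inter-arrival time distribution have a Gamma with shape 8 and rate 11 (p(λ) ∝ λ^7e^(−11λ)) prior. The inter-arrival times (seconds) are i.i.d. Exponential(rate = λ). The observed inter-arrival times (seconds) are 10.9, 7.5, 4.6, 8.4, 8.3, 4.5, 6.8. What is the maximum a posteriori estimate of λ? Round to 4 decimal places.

The Exponential(rate=λ) likelihood is ∝ λ^n e^(−λΣtᵢ). Here n = 7 and Σtᵢ = 10.9 + 7.5 + 4.6 + 8.4 + 8.3 + 4.5 + 6.8 = 51.
Posterior ∝ λ^7e^(−11λ) · λ^7e^(−51λ) = λ^14e^(−62λ), i.e. Gamma(15, 62).
Mode = (a−1)/b = 14/62 ≈ 0.2258.

λ̂_MAP = 0.2258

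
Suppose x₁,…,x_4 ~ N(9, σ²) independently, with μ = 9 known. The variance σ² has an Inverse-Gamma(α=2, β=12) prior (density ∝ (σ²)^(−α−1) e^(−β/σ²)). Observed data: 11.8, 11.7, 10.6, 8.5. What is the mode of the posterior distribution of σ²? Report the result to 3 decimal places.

σ̂²_MAP = 4.194

Sum of squared deviations about the known mean: SS = (11.8−9)² + (11.7−9)² + (10.6−9)² + (8.5−9)² = 17.94.
The Normal likelihood contributes (σ²)^(−n/2) exp(−SS/(2σ²)), so the posterior is Inverse-Gamma(α + n/2, β + SS/2) = Inverse-Gamma(4, 20.97).
The mode of Inverse-Gamma(a, b) is b/(a+1) = 20.97/5 ≈ 4.194.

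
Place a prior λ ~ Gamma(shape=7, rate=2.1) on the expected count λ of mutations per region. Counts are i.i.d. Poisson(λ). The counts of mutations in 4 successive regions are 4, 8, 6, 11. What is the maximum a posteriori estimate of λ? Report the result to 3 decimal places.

Σxᵢ = 4+8+6+11 = 29, with n = 4.
Posterior ∝ λ^6e^(−2.1λ) · λ^29e^(−4λ) = λ^35e^(−6.1λ), i.e. Gamma(shape=36, rate=6.1).
The mode of a Gamma(a, b) with a ≥ 1 (shape–rate) is (a−1)/b = 35/6.1 ≈ 5.738.

λ̂_MAP = 5.738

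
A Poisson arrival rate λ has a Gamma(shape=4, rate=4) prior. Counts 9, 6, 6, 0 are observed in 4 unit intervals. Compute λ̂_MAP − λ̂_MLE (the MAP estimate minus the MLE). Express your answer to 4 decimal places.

Σxᵢ = 21. Posterior is Gamma(25, 8); MAP = (25−1)/8 = 24/8 ≈ 3.00000.
MLE = x̄ = 21/4 ≈ 5.25000.
Difference = 24/8 − 21/4 = -9/4 ≈ -2.2500.

MAP − MLE = -2.2500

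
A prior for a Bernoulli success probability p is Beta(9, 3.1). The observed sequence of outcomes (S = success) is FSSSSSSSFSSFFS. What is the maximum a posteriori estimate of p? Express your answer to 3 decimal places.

p̂_MAP = 0.747

Prior: Beta(9, 3.1).
Data: 10 successes in 14 trials (from the sequence). The binomial likelihood contributes p^10(1−p)^4, so the posterior is Beta(9+10, 3.1+4) = Beta(19, 7.1).
For Beta(a, b) with a, b > 1 the mode is (a−1)/(a+b−2) = 18/24.1 ≈ 0.747.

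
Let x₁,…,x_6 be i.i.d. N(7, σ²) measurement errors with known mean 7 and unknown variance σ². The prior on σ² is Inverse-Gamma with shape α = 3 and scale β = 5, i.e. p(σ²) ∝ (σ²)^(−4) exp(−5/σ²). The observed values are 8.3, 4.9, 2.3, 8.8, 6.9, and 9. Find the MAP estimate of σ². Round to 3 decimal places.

Sum of squared deviations about the known mean: SS = (8.3−7)² + (4.9−7)² + (2.3−7)² + (8.8−7)² + (6.9−7)² + (9−7)² = 35.44.
The Normal likelihood contributes (σ²)^(−n/2) exp(−SS/(2σ²)), so the posterior is Inverse-Gamma(α + n/2, β + SS/2) = Inverse-Gamma(6, 22.72).
The mode of Inverse-Gamma(a, b) is b/(a+1) = 22.72/7 ≈ 3.246.

σ̂²_MAP = 3.246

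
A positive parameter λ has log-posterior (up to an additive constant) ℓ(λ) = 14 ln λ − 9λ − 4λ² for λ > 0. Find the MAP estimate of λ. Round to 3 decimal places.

ℓ'(λ) = 14/λ − 9 − 8λ. Setting this to zero and multiplying by λ: 8λ² + 9λ − 14 = 0.
λ = (−9 + √(9² + 4·8·14)) / (2·8) = (−9 + √529) / 16 = (−9 + 23)/16 = 7/8.
ℓ''(λ) = −14/λ² − 8 < 0, confirming a maximum.

λ̂_MAP = 0.875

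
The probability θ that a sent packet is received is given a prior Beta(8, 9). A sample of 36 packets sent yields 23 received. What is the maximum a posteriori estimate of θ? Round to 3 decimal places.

Prior: Beta(8, 9).
Data: 23 successes in 36 trials. The binomial likelihood contributes θ^23(1−θ)^13, so the posterior is Beta(8+23, 9+13) = Beta(31, 22).
For Beta(a, b) with a, b > 1 the mode is (a−1)/(a+b−2) = 30/51 ≈ 0.588.

θ̂_MAP = 0.588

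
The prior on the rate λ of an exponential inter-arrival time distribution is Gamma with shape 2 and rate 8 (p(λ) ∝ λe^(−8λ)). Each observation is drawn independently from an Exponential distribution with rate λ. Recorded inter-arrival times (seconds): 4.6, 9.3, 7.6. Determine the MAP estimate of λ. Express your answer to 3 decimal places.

The Exponential(rate=λ) likelihood is ∝ λ^n e^(−λΣtᵢ). Here n = 3 and Σtᵢ = 4.6 + 9.3 + 7.6 = 21.5.
Posterior ∝ λe^(−8λ) · λ^3e^(−21.5λ) = λ^4e^(−29.5λ), i.e. Gamma(5, 29.5).
Mode = (a−1)/b = 4/29.5 ≈ 0.136.

λ̂_MAP = 0.136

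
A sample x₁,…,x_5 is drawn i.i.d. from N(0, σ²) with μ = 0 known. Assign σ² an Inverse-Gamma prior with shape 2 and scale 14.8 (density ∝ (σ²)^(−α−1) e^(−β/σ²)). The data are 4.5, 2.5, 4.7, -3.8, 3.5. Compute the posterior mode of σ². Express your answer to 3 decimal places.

σ̂²_MAP = 9.535

Sum of squared deviations about the known mean: SS = (4.5−0)² + (2.5−0)² + (4.7−0)² + (-3.8−0)² + (3.5−0)² = 75.28.
The Normal likelihood contributes (σ²)^(−n/2) exp(−SS/(2σ²)), so the posterior is Inverse-Gamma(α + n/2, β + SS/2) = Inverse-Gamma(4.5, 52.44).
The mode of Inverse-Gamma(a, b) is b/(a+1) = 52.44/5.5 ≈ 9.535.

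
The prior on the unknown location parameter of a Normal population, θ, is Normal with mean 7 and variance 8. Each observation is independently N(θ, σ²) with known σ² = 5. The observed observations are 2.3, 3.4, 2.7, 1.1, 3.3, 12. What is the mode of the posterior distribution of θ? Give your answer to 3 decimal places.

θ̂_MAP = 4.404

n = 6; x̄ = (2.3 + 3.4 + 2.7 + 1.1 + 3.3 + 12)/6 = 24.8/6 = 62/15 ≈ 4.1333.
For a Normal prior and Normal likelihood with known variance, the posterior is Normal; its mode equals its mean, the precision-weighted average.
Prior precision 1/σ₀² = 1/8 = 0.125; data precision n/σ² = 6/5 = 1.2.
θ̂ = (0.125·7 + 1.2·(62/15)) / (0.125 + 1.2) = 5.835/1.325 = 1167/265 ≈ 4.404.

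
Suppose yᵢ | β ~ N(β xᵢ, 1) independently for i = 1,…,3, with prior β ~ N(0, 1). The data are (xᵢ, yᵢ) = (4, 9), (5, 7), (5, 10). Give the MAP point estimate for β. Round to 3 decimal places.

log p(β | y) = −Σ(yᵢ − βxᵢ)²/(2·1) − β²/(2·1) + const.
Setting the derivative to zero: Σxᵢ(yᵢ − βxᵢ)/1 − β/1 = 0, so β = Σxᵢyᵢ / (Σxᵢ² + σ²/τ²).
Σxᵢyᵢ = 4·9 + 5·7 + 5·10 = 121; Σxᵢ² = 66; σ²/τ² = 1.
β̂_MAP = 121 / (66 + 1) = 121/67 ≈ 1.806.

β̂_MAP = 1.806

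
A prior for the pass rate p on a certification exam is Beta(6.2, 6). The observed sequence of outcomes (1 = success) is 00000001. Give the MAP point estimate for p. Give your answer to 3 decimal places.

Prior: Beta(6.2, 6).
Data: 1 success in 8 trials (from the sequence). The binomial likelihood contributes p(1−p)^7, so the posterior is Beta(6.2+1, 6+7) = Beta(7.2, 13).
For Beta(a, b) with a, b > 1 the mode is (a−1)/(a+b−2) = 6.2/18.2 ≈ 0.341.

p̂_MAP = 0.341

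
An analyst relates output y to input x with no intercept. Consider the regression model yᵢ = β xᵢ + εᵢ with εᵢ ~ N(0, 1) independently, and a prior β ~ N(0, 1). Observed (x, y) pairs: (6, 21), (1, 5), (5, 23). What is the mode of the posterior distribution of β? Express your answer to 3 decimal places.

log p(β | y) = −Σ(yᵢ − βxᵢ)²/(2·1) − β²/(2·1) + const.
Setting the derivative to zero: Σxᵢ(yᵢ − βxᵢ)/1 − β/1 = 0, so β = Σxᵢyᵢ / (Σxᵢ² + σ²/τ²).
Σxᵢyᵢ = 6·21 + 1·5 + 5·23 = 246; Σxᵢ² = 62; σ²/τ² = 1.
β̂_MAP = 246 / (62 + 1) = 246/63 ≈ 3.905.

β̂_MAP = 3.905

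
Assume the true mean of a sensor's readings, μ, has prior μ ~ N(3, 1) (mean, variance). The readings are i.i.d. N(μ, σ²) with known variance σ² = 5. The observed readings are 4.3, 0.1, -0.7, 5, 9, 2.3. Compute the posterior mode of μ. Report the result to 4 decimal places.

μ̂_MAP = 3.1818

n = 6; x̄ = (4.3 + 0.1 + (-0.7) + 5 + 9 + 2.3)/6 = 20/6 = 10/3 ≈ 3.3333.
For a Normal prior and Normal likelihood with known variance, the posterior is Normal; its mode equals its mean, the precision-weighted average.
Prior precision 1/σ₀² = 1/1 = 1; data precision n/σ² = 6/5 = 1.2.
μ̂ = (1·3 + 1.2·(10/3)) / (1 + 1.2) = 7/2.2 = 35/11 ≈ 3.1818.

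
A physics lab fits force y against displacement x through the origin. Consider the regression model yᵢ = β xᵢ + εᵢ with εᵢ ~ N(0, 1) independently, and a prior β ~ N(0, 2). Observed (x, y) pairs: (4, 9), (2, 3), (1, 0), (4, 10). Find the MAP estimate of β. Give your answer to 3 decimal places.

log p(β | y) = −Σ(yᵢ − βxᵢ)²/(2·1) − β²/(2·2) + const.
Setting the derivative to zero: Σxᵢ(yᵢ − βxᵢ)/1 − β/2 = 0, so β = Σxᵢyᵢ / (Σxᵢ² + σ²/τ²).
Σxᵢyᵢ = 4·9 + 2·3 + 1·0 + 4·10 = 82; Σxᵢ² = 37; σ²/τ² = 0.5.
β̂_MAP = 82 / (37 + 0.5) = 82/37.5 ≈ 2.187.

β̂_MAP = 2.187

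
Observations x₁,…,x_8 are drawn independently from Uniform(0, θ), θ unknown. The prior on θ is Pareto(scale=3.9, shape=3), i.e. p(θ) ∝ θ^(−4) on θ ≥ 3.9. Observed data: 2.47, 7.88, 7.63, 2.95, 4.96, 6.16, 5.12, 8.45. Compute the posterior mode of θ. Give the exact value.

θ̂_MAP = 8.45

The Uniform(0, θ) likelihood is θ^(−n) for θ ≥ max(xᵢ), zero otherwise. Here max(xᵢ) = 8.45.
Posterior ∝ θ^(−4) · θ^(−8) = θ^(−12) on θ ≥ max(3.9, 8.45) = 8.45.
This density is strictly decreasing in θ, so the posterior mode lies at the lower boundary of the support.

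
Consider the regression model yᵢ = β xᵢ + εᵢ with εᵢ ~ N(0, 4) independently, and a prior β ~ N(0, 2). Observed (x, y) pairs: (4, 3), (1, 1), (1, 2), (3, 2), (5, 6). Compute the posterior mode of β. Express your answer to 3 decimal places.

log p(β | y) = −Σ(yᵢ − βxᵢ)²/(2·4) − β²/(2·2) + const.
Setting the derivative to zero: Σxᵢ(yᵢ − βxᵢ)/4 − β/2 = 0, so β = Σxᵢyᵢ / (Σxᵢ² + σ²/τ²).
Σxᵢyᵢ = 4·3 + 1·1 + 1·2 + 3·2 + 5·6 = 51; Σxᵢ² = 52; σ²/τ² = 2.
β̂_MAP = 51 / (52 + 2) = 51/54 ≈ 0.944.

β̂_MAP = 0.944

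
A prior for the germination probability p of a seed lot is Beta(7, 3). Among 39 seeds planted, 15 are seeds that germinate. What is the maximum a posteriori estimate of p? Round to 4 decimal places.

Prior: Beta(7, 3).
Data: 15 successes in 39 trials. The binomial likelihood contributes p^15(1−p)^24, so the posterior is Beta(7+15, 3+24) = Beta(22, 27).
For Beta(a, b) with a, b > 1 the mode is (a−1)/(a+b−2) = 21/47 ≈ 0.4468.

p̂_MAP = 0.4468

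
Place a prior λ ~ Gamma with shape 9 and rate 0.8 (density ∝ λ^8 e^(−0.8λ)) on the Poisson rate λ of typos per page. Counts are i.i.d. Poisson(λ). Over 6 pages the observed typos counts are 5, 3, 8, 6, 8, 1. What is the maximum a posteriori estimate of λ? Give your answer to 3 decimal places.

λ̂_MAP = 5.735

Σxᵢ = 5+3+8+6+8+1 = 31, with n = 6.
Posterior ∝ λ^8e^(−0.8λ) · λ^31e^(−6λ) = λ^39e^(−6.8λ), i.e. Gamma(shape=40, rate=6.8).
The mode of a Gamma(a, b) with a ≥ 1 (shape–rate) is (a−1)/b = 39/6.8 ≈ 5.735.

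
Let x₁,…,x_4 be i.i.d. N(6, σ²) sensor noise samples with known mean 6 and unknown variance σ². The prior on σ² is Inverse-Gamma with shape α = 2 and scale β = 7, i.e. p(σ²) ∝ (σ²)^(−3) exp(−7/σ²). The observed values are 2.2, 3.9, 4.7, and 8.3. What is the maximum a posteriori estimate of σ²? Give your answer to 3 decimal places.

Sum of squared deviations about the known mean: SS = (2.2−6)² + (3.9−6)² + (4.7−6)² + (8.3−6)² = 25.83.
The Normal likelihood contributes (σ²)^(−n/2) exp(−SS/(2σ²)), so the posterior is Inverse-Gamma(α + n/2, β + SS/2) = Inverse-Gamma(4, 19.915).
The mode of Inverse-Gamma(a, b) is b/(a+1) = 19.915/5 ≈ 3.983.

σ̂²_MAP = 3.983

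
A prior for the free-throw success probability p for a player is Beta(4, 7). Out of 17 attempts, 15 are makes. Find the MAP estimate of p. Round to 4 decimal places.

Prior: Beta(4, 7).
Data: 15 successes in 17 trials. The binomial likelihood contributes p^15(1−p)^2, so the posterior is Beta(4+15, 7+2) = Beta(19, 9).
For Beta(a, b) with a, b > 1 the mode is (a−1)/(a+b−2) = 18/26 ≈ 0.6923.

p̂_MAP = 0.6923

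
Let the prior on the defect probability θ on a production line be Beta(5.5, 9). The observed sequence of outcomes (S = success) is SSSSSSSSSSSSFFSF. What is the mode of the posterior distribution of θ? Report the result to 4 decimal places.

θ̂_MAP = 0.6140

Prior: Beta(5.5, 9).
Data: 13 successes in 16 trials (from the sequence). The binomial likelihood contributes θ^13(1−θ)^3, so the posterior is Beta(5.5+13, 9+3) = Beta(18.5, 12).
For Beta(a, b) with a, b > 1 the mode is (a−1)/(a+b−2) = 17.5/28.5 ≈ 0.6140.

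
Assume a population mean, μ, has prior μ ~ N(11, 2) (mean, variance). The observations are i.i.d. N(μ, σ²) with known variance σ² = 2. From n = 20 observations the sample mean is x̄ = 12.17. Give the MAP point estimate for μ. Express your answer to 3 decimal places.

μ̂_MAP = 12.114

n = 20, x̄ = 12.17.
For a Normal prior and Normal likelihood with known variance, the posterior is Normal; its mode equals its mean, the precision-weighted average.
Prior precision 1/σ₀² = 1/2 = 0.5; data precision n/σ² = 20/2 = 10.
μ̂ = (0.5·11 + 10·12.17) / (0.5 + 10) = 127.2/10.5 = 424/35 ≈ 12.114.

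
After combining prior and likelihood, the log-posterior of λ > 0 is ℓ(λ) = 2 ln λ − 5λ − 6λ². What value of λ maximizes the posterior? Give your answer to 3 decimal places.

λ̂_MAP = 0.250

ℓ'(λ) = 2/λ − 5 − 12λ. Setting this to zero and multiplying by λ: 12λ² + 5λ − 2 = 0.
λ = (−5 + √(5² + 4·12·2)) / (2·12) = (−5 + √121) / 24 = (−5 + 11)/24 = 1/4.
ℓ''(λ) = −2/λ² − 12 < 0, confirming a maximum.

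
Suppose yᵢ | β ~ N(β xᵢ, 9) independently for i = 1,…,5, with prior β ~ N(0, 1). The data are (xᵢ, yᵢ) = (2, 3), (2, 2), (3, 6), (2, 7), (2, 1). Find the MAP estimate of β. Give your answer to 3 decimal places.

β̂_MAP = 1.294

log p(β | y) = −Σ(yᵢ − βxᵢ)²/(2·9) − β²/(2·1) + const.
Setting the derivative to zero: Σxᵢ(yᵢ − βxᵢ)/9 − β/1 = 0, so β = Σxᵢyᵢ / (Σxᵢ² + σ²/τ²).
Σxᵢyᵢ = 2·3 + 2·2 + 3·6 + 2·7 + 2·1 = 44; Σxᵢ² = 25; σ²/τ² = 9.
β̂_MAP = 44 / (25 + 9) = 44/34 ≈ 1.294.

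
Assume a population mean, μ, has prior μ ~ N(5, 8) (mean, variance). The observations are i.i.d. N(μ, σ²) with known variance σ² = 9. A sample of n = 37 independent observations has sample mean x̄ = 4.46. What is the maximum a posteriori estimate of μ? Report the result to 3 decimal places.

n = 37, x̄ = 4.46.
For a Normal prior and Normal likelihood with known variance, the posterior is Normal; its mode equals its mean, the precision-weighted average.
Prior precision 1/σ₀² = 1/8 = 0.125; data precision n/σ² = 37/9.
μ̂ = (0.125·5 + (37/9)·4.46) / (0.125 + 37/9) = (34129/1800)/(305/72) = 34129/7625 ≈ 4.476.

μ̂_MAP = 4.476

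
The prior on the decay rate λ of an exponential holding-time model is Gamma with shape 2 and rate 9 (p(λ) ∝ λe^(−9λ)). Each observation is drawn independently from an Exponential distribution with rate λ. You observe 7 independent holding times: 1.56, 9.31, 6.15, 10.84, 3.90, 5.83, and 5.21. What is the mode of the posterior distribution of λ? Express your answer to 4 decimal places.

The Exponential(rate=λ) likelihood is ∝ λ^n e^(−λΣtᵢ). Here n = 7 and Σtᵢ = 1.56 + 9.31 + 6.15 + 10.84 + 3.90 + 5.83 + 5.21 = 42.80.
Posterior ∝ λe^(−9λ) · λ^7e^(−42.80λ) = λ^8e^(−51.80λ), i.e. Gamma(9, 51.80).
Mode = (a−1)/b = 8/51.80 ≈ 0.1544.

λ̂_MAP = 0.1544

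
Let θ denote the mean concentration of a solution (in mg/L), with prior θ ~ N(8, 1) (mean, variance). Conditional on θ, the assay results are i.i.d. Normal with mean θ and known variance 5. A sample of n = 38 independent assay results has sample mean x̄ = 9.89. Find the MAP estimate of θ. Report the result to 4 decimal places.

θ̂_MAP = 9.6702

n = 38, x̄ = 9.89.
For a Normal prior and Normal likelihood with known variance, the posterior is Normal; its mode equals its mean, the precision-weighted average.
Prior precision 1/σ₀² = 1/1 = 1; data precision n/σ² = 38/5 = 7.6.
θ̂ = (1·8 + 7.6·9.89) / (1 + 7.6) = 83.164/8.6 = 20791/2150 ≈ 9.6702.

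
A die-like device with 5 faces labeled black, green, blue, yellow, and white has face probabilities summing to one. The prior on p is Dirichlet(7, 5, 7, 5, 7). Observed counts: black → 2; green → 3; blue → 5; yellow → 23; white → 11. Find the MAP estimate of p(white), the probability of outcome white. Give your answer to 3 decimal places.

The posterior is Dirichlet(αᵢ + nᵢ) = Dirichlet(9, 8, 12, 28, 18).
For a Dirichlet(a₁,…,a_K) with all aᵢ > 1, the mode has j-th component (aⱼ − 1)/(Σaᵢ − K).
Here Σaᵢ = 75 and K = 5, so p(white) = (18 − 1)/(75 − 5) = 17/70 ≈ 0.243.

MAP estimate of p(white) = 0.243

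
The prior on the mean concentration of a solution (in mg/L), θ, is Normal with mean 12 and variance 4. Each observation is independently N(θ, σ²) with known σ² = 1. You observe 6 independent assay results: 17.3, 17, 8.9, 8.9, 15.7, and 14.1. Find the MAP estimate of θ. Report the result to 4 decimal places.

n = 6; x̄ = (17.3 + 17 + 8.9 + 8.9 + 15.7 + 14.1)/6 = 81.9/6 = 13.65.
For a Normal prior and Normal likelihood with known variance, the posterior is Normal; its mode equals its mean, the precision-weighted average.
Prior precision 1/σ₀² = 1/4 = 0.25; data precision n/σ² = 6/1 = 6.
θ̂ = (0.25·12 + 6·13.65) / (0.25 + 6) = 84.9/6.25 = 13.5840.

θ̂_MAP = 13.5840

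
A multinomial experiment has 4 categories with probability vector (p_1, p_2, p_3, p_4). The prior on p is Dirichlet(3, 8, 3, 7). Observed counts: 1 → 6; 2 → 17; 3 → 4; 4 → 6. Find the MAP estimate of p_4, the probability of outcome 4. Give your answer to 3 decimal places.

The posterior is Dirichlet(αᵢ + nᵢ) = Dirichlet(9, 25, 7, 13).
For a Dirichlet(a₁,…,a_K) with all aᵢ > 1, the mode has j-th component (aⱼ − 1)/(Σaᵢ − K).
Here Σaᵢ = 54 and K = 4, so p_4 = (13 − 1)/(54 − 4) = 12/50 ≈ 0.240.

MAP estimate: 0.240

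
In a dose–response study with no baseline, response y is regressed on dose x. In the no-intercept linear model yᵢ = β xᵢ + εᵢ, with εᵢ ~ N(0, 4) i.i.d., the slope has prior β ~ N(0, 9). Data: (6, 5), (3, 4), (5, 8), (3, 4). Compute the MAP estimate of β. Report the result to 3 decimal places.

β̂_MAP = 1.183

log p(β | y) = −Σ(yᵢ − βxᵢ)²/(2·4) − β²/(2·9) + const.
Setting the derivative to zero: Σxᵢ(yᵢ − βxᵢ)/4 − β/9 = 0, so β = Σxᵢyᵢ / (Σxᵢ² + σ²/τ²).
Σxᵢyᵢ = 6·5 + 3·4 + 5·8 + 3·4 = 94; Σxᵢ² = 79; σ²/τ² = 4/9.
β̂_MAP = 94 / (79 + 4/9) = 94/(715/9) = 846/715 ≈ 1.183.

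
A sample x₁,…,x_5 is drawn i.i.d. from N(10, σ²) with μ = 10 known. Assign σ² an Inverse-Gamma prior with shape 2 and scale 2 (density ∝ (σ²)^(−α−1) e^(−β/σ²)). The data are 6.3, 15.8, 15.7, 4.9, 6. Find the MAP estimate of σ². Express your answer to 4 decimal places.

Sum of squared deviations about the known mean: SS = (6.3−10)² + (15.8−10)² + (15.7−10)² + (4.9−10)² + (6−10)² = 121.83.
The Normal likelihood contributes (σ²)^(−n/2) exp(−SS/(2σ²)), so the posterior is Inverse-Gamma(α + n/2, β + SS/2) = Inverse-Gamma(4.5, 62.915).
The mode of Inverse-Gamma(a, b) is b/(a+1) = 62.915/5.5 ≈ 11.4391.

σ̂²_MAP = 11.4391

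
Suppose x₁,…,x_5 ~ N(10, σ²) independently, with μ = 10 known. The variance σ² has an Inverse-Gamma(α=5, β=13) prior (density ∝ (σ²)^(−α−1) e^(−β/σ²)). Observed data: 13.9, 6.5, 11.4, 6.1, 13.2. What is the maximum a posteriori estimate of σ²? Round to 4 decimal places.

Sum of squared deviations about the known mean: SS = (13.9−10)² + (6.5−10)² + (11.4−10)² + (6.1−10)² + (13.2−10)² = 54.87.
The Normal likelihood contributes (σ²)^(−n/2) exp(−SS/(2σ²)), so the posterior is Inverse-Gamma(α + n/2, β + SS/2) = Inverse-Gamma(7.5, 40.435).
The mode of Inverse-Gamma(a, b) is b/(a+1) = 40.435/8.5 ≈ 4.7571.

σ̂²_MAP = 4.7571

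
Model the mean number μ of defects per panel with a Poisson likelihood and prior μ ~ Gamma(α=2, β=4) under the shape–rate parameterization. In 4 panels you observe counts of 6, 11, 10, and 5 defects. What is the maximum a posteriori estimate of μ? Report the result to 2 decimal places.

Σxᵢ = 6+11+10+5 = 32, with n = 4.
Posterior ∝ μe^(−4μ) · μ^32e^(−4μ) = μ^33e^(−8μ), i.e. Gamma(shape=34, rate=8).
The mode of a Gamma(a, b) with a ≥ 1 (shape–rate) is (a−1)/b = 33/8 ≈ 4.13.

μ̂_MAP = 4.13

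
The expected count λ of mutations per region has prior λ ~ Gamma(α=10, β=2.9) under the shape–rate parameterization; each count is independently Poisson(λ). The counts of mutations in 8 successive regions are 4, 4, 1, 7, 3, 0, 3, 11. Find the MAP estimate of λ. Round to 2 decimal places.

Σxᵢ = 4+4+1+7+3+0+3+11 = 33, with n = 8.
Posterior ∝ λ^9e^(−2.9λ) · λ^33e^(−8λ) = λ^42e^(−10.9λ), i.e. Gamma(shape=43, rate=10.9).
The mode of a Gamma(a, b) with a ≥ 1 (shape–rate) is (a−1)/b = 42/10.9 ≈ 3.85.

λ̂_MAP = 3.85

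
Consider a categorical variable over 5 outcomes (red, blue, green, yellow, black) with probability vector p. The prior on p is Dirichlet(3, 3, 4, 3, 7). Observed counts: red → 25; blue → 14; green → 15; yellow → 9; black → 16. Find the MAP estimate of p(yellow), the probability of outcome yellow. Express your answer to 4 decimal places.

The posterior is Dirichlet(αᵢ + nᵢ) = Dirichlet(28, 17, 19, 12, 23).
For a Dirichlet(a₁,…,a_K) with all aᵢ > 1, the mode has j-th component (aⱼ − 1)/(Σaᵢ − K).
Here Σaᵢ = 99 and K = 5, so p(yellow) = (12 − 1)/(99 − 5) = 11/94 ≈ 0.1170.

MAP estimate of p(yellow) = 0.1170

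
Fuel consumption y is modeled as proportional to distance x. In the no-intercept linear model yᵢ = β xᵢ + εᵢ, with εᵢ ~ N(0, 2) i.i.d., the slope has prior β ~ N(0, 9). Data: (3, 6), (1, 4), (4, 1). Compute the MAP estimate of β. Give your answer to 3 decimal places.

β̂_MAP = 0.992

log p(β | y) = −Σ(yᵢ − βxᵢ)²/(2·2) − β²/(2·9) + const.
Setting the derivative to zero: Σxᵢ(yᵢ − βxᵢ)/2 − β/9 = 0, so β = Σxᵢyᵢ / (Σxᵢ² + σ²/τ²).
Σxᵢyᵢ = 3·6 + 1·4 + 4·1 = 26; Σxᵢ² = 26; σ²/τ² = 2/9.
β̂_MAP = 26 / (26 + 2/9) = 26/(236/9) = 117/118 ≈ 0.992.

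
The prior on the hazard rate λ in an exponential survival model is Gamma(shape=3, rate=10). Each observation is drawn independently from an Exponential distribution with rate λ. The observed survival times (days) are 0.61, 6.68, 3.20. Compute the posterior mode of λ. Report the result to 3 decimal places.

λ̂_MAP = 0.244

The Exponential(rate=λ) likelihood is ∝ λ^n e^(−λΣtᵢ). Here n = 3 and Σtᵢ = 0.61 + 6.68 + 3.20 = 10.49.
Posterior ∝ λ^2e^(−10λ) · λ^3e^(−10.49λ) = λ^5e^(−20.49λ), i.e. Gamma(6, 20.49).
Mode = (a−1)/b = 5/20.49 ≈ 0.244.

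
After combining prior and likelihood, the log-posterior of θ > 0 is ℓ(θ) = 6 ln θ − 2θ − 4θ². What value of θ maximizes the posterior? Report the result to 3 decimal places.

θ̂_MAP = 0.750

ℓ'(θ) = 6/θ − 2 − 8θ. Setting this to zero and multiplying by θ: 8θ² + 2θ − 6 = 0.
θ = (−2 + √(2² + 4·8·6)) / (2·8) = (−2 + √196) / 16 = (−2 + 14)/16 = 3/4.
ℓ''(θ) = −6/θ² − 8 < 0, confirming a maximum.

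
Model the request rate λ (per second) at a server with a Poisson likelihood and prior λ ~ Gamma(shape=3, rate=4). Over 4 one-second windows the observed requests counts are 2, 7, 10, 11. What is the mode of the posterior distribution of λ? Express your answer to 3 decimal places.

Σxᵢ = 2+7+10+11 = 30, with n = 4.
Posterior ∝ λ^2e^(−4λ) · λ^30e^(−4λ) = λ^32e^(−8λ), i.e. Gamma(shape=33, rate=8).
The mode of a Gamma(a, b) with a ≥ 1 (shape–rate) is (a−1)/b = 32/8 ≈ 4.000.

λ̂_MAP = 4.000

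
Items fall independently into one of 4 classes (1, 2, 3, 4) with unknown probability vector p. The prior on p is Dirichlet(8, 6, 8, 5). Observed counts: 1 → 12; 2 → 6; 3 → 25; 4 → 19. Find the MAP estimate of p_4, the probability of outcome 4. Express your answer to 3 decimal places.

The posterior is Dirichlet(αᵢ + nᵢ) = Dirichlet(20, 12, 33, 24).
For a Dirichlet(a₁,…,a_K) with all aᵢ > 1, the mode has j-th component (aⱼ − 1)/(Σaᵢ − K).
Here Σaᵢ = 89 and K = 4, so p_4 = (24 − 1)/(89 − 4) = 23/85 ≈ 0.271.

MAP estimate: 0.271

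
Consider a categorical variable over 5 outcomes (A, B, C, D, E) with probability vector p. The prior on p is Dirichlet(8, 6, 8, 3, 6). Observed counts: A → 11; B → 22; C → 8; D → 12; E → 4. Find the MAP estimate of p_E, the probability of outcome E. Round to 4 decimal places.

The posterior is Dirichlet(αᵢ + nᵢ) = Dirichlet(19, 28, 16, 15, 10).
For a Dirichlet(a₁,…,a_K) with all aᵢ > 1, the mode has j-th component (aⱼ − 1)/(Σaᵢ − K).
Here Σaᵢ = 88 and K = 5, so p_E = (10 − 1)/(88 − 5) = 9/83 ≈ 0.1084.

MAP estimate of p_E = 0.1084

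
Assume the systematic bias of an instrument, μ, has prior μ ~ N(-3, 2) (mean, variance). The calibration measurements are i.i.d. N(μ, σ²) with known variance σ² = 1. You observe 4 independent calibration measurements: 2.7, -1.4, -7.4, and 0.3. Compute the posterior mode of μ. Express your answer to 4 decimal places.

n = 4; x̄ = (2.7 + (-1.4) + (-7.4) + 0.3)/4 = -5.8/4 = -1.45.
For a Normal prior and Normal likelihood with known variance, the posterior is Normal; its mode equals its mean, the precision-weighted average.
Prior precision 1/σ₀² = 1/2 = 0.5; data precision n/σ² = 4/1 = 4.
μ̂ = (0.5·(-3) + 4·(-1.45)) / (0.5 + 4) = (-7.3)/4.5 = -73/45 ≈ -1.6222.

μ̂_MAP = -1.6222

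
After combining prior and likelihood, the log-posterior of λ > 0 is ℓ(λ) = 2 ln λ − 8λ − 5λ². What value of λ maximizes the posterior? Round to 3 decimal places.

λ̂_MAP = 0.200

ℓ'(λ) = 2/λ − 8 − 10λ. Setting this to zero and multiplying by λ: 10λ² + 8λ − 2 = 0.
λ = (−8 + √(8² + 4·10·2)) / (2·10) = (−8 + √144) / 20 = (−8 + 12)/20 = 1/5.
ℓ''(λ) = −2/λ² − 10 < 0, confirming a maximum.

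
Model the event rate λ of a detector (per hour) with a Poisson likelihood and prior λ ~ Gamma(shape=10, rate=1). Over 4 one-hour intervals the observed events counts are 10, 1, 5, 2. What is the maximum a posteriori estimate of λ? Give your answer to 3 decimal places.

Σxᵢ = 10+1+5+2 = 18, with n = 4.
Posterior ∝ λ^9e^(−1λ) · λ^18e^(−4λ) = λ^27e^(−5λ), i.e. Gamma(shape=28, rate=5).
The mode of a Gamma(a, b) with a ≥ 1 (shape–rate) is (a−1)/b = 27/5 ≈ 5.400.

λ̂_MAP = 5.400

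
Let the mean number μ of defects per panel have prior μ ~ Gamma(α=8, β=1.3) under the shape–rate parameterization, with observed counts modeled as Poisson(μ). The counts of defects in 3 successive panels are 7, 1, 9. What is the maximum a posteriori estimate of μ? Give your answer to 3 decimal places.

Σxᵢ = 7+1+9 = 17, with n = 3.
Posterior ∝ μ^7e^(−1.3μ) · μ^17e^(−3μ) = μ^24e^(−4.3μ), i.e. Gamma(shape=25, rate=4.3).
The mode of a Gamma(a, b) with a ≥ 1 (shape–rate) is (a−1)/b = 24/4.3 ≈ 5.581.

μ̂_MAP = 5.581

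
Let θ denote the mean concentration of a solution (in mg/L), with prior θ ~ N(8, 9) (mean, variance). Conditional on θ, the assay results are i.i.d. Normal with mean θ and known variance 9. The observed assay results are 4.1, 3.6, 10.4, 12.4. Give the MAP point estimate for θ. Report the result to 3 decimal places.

n = 4; x̄ = (4.1 + 3.6 + 10.4 + 12.4)/4 = 30.5/4 = 7.625.
For a Normal prior and Normal likelihood with known variance, the posterior is Normal; its mode equals its mean, the precision-weighted average.
Prior precision 1/σ₀² = 1/9; data precision n/σ² = 4/9.
θ̂ = ((1/9)·8 + (4/9)·7.625) / (1/9 + 4/9) = (77/18)/(5/9) = 7.700.

θ̂_MAP = 7.700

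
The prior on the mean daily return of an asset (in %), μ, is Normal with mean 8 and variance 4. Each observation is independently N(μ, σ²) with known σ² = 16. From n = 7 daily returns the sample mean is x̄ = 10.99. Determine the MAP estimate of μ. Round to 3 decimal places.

μ̂_MAP = 9.903

n = 7, x̄ = 10.99.
For a Normal prior and Normal likelihood with known variance, the posterior is Normal; its mode equals its mean, the precision-weighted average.
Prior precision 1/σ₀² = 1/4 = 0.25; data precision n/σ² = 7/16 = 0.4375.
μ̂ = (0.25·8 + 0.4375·10.99) / (0.25 + 0.4375) = 6.808125/0.6875 = 10893/1100 ≈ 9.903.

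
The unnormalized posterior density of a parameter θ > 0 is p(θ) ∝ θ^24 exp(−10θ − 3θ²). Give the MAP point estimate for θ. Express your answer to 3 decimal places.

θ̂_MAP = 1.333

ℓ'(θ) = 24/θ − 10 − 6θ. Setting this to zero and multiplying by θ: 6θ² + 10θ − 24 = 0.
θ = (−10 + √(10² + 4·6·24)) / (2·6) = (−10 + √676) / 12 = (−10 + 26)/12 = 4/3.
ℓ''(θ) = −24/θ² − 6 < 0, confirming a maximum.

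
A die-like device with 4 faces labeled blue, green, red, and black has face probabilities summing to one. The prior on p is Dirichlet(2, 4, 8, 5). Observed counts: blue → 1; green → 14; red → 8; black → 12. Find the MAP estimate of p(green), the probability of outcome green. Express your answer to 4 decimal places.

The posterior is Dirichlet(αᵢ + nᵢ) = Dirichlet(3, 18, 16, 17).
For a Dirichlet(a₁,…,a_K) with all aᵢ > 1, the mode has j-th component (aⱼ − 1)/(Σaᵢ − K).
Here Σaᵢ = 54 and K = 4, so p(green) = (18 − 1)/(54 − 4) = 17/50 ≈ 0.3400.

MAP estimate of p(green) = 0.3400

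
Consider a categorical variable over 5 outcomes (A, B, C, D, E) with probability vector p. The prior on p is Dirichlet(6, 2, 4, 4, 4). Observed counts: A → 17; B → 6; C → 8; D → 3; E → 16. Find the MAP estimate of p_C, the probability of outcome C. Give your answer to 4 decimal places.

The posterior is Dirichlet(αᵢ + nᵢ) = Dirichlet(23, 8, 12, 7, 20).
For a Dirichlet(a₁,…,a_K) with all aᵢ > 1, the mode has j-th component (aⱼ − 1)/(Σaᵢ − K).
Here Σaᵢ = 70 and K = 5, so p_C = (12 − 1)/(70 − 5) = 11/65 ≈ 0.1692.

MAP estimate of p_C = 0.1692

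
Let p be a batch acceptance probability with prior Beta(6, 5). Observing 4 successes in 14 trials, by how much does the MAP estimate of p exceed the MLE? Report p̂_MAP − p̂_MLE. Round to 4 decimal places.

Posterior is Beta(10, 15); MAP = (10−1)/(25−2) = 9/23 ≈ 0.39130.
MLE ignores the prior: p̂_MLE = k/n = 4/14 ≈ 0.28571.
Difference = 9/23 − 4/14 = 17/161 ≈ 0.1056.

MAP − MLE = 0.1056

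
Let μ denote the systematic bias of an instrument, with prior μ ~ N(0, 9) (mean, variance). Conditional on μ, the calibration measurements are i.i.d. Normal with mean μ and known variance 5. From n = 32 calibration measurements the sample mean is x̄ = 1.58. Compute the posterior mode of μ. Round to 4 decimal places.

μ̂_MAP = 1.5530

n = 32, x̄ = 1.58.
For a Normal prior and Normal likelihood with known variance, the posterior is Normal; its mode equals its mean, the precision-weighted average.
Prior precision 1/σ₀² = 1/9; data precision n/σ² = 32/5 = 6.4.
μ̂ = ((1/9)·0 + 6.4·1.58) / (1/9 + 6.4) = 10.112/(293/45) = 11376/7325 ≈ 1.5530.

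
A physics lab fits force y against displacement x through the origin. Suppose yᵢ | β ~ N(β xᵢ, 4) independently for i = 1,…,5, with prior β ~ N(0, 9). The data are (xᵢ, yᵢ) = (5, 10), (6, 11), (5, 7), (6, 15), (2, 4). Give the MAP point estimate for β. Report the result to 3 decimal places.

β̂_MAP = 1.969

log p(β | y) = −Σ(yᵢ − βxᵢ)²/(2·4) − β²/(2·9) + const.
Setting the derivative to zero: Σxᵢ(yᵢ − βxᵢ)/4 − β/9 = 0, so β = Σxᵢyᵢ / (Σxᵢ² + σ²/τ²).
Σxᵢyᵢ = 5·10 + 6·11 + 5·7 + 6·15 + 2·4 = 249; Σxᵢ² = 126; σ²/τ² = 4/9.
β̂_MAP = 249 / (126 + 4/9) = 249/(1138/9) = 2241/1138 ≈ 1.969.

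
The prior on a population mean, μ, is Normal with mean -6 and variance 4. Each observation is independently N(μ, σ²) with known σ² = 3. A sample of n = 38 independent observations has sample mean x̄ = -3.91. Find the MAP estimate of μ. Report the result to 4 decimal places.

n = 38, x̄ = -3.91.
For a Normal prior and Normal likelihood with known variance, the posterior is Normal; its mode equals its mean, the precision-weighted average.
Prior precision 1/σ₀² = 1/4 = 0.25; data precision n/σ² = 38/3.
μ̂ = (0.25·(-6) + (38/3)·(-3.91)) / (0.25 + 38/3) = (-3827/75)/(155/12) = -15308/3875 ≈ -3.9505.

μ̂_MAP = -3.9505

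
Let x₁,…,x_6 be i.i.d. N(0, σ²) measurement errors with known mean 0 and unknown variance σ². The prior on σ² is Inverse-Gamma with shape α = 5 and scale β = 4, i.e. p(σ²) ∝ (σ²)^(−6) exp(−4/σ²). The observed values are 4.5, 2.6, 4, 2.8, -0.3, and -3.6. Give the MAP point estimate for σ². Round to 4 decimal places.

σ̂²_MAP = 3.9944

Sum of squared deviations about the known mean: SS = (4.5−0)² + (2.6−0)² + (4−0)² + (2.8−0)² + (-0.3−0)² + (-3.6−0)² = 63.9.
The Normal likelihood contributes (σ²)^(−n/2) exp(−SS/(2σ²)), so the posterior is Inverse-Gamma(α + n/2, β + SS/2) = Inverse-Gamma(8, 35.95).
The mode of Inverse-Gamma(a, b) is b/(a+1) = 35.95/9 ≈ 3.9944.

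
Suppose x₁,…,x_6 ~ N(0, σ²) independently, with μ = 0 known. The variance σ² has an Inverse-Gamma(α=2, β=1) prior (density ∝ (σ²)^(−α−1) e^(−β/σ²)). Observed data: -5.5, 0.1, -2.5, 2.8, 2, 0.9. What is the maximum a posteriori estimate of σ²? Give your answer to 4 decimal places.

Sum of squared deviations about the known mean: SS = (-5.5−0)² + (0.1−0)² + (-2.5−0)² + (2.8−0)² + (2−0)² + (0.9−0)² = 49.16.
The Normal likelihood contributes (σ²)^(−n/2) exp(−SS/(2σ²)), so the posterior is Inverse-Gamma(α + n/2, β + SS/2) = Inverse-Gamma(5, 25.58).
The mode of Inverse-Gamma(a, b) is b/(a+1) = 25.58/6 ≈ 4.2633.

σ̂²_MAP = 4.2633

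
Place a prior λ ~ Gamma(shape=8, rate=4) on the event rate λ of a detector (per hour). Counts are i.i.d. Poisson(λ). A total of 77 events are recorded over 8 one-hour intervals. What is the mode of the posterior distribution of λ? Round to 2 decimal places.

λ̂_MAP = 7.00

Σxᵢ = 77, n = 8.
Posterior ∝ λ^7e^(−4λ) · λ^77e^(−8λ) = λ^84e^(−12λ), i.e. Gamma(shape=85, rate=12).
The mode of a Gamma(a, b) with a ≥ 1 (shape–rate) is (a−1)/b = 84/12 ≈ 7.00.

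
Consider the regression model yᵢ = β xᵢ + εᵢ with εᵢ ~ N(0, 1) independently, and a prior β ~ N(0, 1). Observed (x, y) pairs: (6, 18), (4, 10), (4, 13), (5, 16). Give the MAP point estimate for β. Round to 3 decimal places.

β̂_MAP = 2.979

log p(β | y) = −Σ(yᵢ − βxᵢ)²/(2·1) − β²/(2·1) + const.
Setting the derivative to zero: Σxᵢ(yᵢ − βxᵢ)/1 − β/1 = 0, so β = Σxᵢyᵢ / (Σxᵢ² + σ²/τ²).
Σxᵢyᵢ = 6·18 + 4·10 + 4·13 + 5·16 = 280; Σxᵢ² = 93; σ²/τ² = 1.
β̂_MAP = 280 / (93 + 1) = 280/94 ≈ 2.979.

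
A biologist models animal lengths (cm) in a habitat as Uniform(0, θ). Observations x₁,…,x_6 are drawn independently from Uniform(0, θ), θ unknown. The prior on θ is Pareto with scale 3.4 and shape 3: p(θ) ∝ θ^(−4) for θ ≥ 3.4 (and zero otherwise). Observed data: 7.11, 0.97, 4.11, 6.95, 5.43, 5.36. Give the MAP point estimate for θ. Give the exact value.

The Uniform(0, θ) likelihood is θ^(−n) for θ ≥ max(xᵢ), zero otherwise. Here max(xᵢ) = 7.11.
Posterior ∝ θ^(−4) · θ^(−6) = θ^(−10) on θ ≥ max(3.4, 7.11) = 7.11.
This density is strictly decreasing in θ, so the posterior mode lies at the lower boundary of the support.

θ̂_MAP = 7.11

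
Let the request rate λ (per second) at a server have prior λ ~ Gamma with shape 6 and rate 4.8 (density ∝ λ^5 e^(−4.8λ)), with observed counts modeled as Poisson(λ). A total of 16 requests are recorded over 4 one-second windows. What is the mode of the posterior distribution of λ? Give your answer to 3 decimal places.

Σxᵢ = 16, n = 4.
Posterior ∝ λ^5e^(−4.8λ) · λ^16e^(−4λ) = λ^21e^(−8.8λ), i.e. Gamma(shape=22, rate=8.8).
The mode of a Gamma(a, b) with a ≥ 1 (shape–rate) is (a−1)/b = 21/8.8 ≈ 2.386.

λ̂_MAP = 2.386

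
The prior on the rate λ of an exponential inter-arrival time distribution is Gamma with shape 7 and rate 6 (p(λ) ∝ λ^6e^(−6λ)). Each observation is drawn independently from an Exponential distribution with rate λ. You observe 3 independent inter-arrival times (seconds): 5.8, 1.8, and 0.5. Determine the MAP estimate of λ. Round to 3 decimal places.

λ̂_MAP = 0.638

The Exponential(rate=λ) likelihood is ∝ λ^n e^(−λΣtᵢ). Here n = 3 and Σtᵢ = 5.8 + 1.8 + 0.5 = 8.1.
Posterior ∝ λ^6e^(−6λ) · λ^3e^(−8.1λ) = λ^9e^(−14.1λ), i.e. Gamma(10, 14.1).
Mode = (a−1)/b = 9/14.1 ≈ 0.638.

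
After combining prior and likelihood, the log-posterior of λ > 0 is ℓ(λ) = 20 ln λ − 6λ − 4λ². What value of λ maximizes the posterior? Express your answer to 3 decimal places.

λ̂_MAP = 1.250

ℓ'(λ) = 20/λ − 6 − 8λ. Setting this to zero and multiplying by λ: 8λ² + 6λ − 20 = 0.
λ = (−6 + √(6² + 4·8·20)) / (2·8) = (−6 + √676) / 16 = (−6 + 26)/16 = 5/4.
ℓ''(λ) = −20/λ² − 8 < 0, confirming a maximum.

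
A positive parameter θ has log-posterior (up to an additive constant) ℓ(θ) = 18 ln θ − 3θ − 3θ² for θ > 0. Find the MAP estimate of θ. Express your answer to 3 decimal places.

θ̂_MAP = 1.500

ℓ'(θ) = 18/θ − 3 − 6θ. Setting this to zero and multiplying by θ: 6θ² + 3θ − 18 = 0.
θ = (−3 + √(3² + 4·6·18)) / (2·6) = (−3 + √441) / 12 = (−3 + 21)/12 = 3/2.
ℓ''(θ) = −18/θ² − 6 < 0, confirming a maximum.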